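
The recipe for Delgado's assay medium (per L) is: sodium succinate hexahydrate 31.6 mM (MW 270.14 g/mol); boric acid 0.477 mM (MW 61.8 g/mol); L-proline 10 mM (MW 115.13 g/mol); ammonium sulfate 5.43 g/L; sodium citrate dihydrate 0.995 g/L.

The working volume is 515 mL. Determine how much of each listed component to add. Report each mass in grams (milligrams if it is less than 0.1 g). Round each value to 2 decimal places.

sodium succinate hexahydrate 4.40 g; boric acid 15.18 mg; L-proline 0.59 g; ammonium sulfate 2.80 g; sodium citrate dihydrate 0.51 g

Target volume = 515 mL = 0.515 L.
sodium succinate hexahydrate: 31.6 mmol/L × 270.14 g/mol × 0.515 L ÷ 1000 = 4.40 g
boric acid: 0.477 mmol/L × 61.8 mg/mmol × 0.515 L = 15.18 mg
L-proline: 10 mmol/L × 115.13 g/mol × 0.515 L ÷ 1000 = 0.59 g
ammonium sulfate: 5.43 g/L × 0.515 L = 2.80 g
sodium citrate dihydrate: 0.995 g/L × 0.515 L = 0.51 g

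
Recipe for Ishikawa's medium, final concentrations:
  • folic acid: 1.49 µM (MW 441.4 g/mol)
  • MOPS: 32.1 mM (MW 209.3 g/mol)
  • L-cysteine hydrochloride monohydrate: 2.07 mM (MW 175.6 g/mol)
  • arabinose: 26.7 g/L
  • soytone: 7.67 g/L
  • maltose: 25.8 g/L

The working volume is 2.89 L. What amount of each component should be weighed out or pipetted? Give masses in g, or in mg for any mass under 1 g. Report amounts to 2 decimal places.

folic acid 1.90 mg; MOPS 19.42 g; L-cysteine hydrochloride monohydrate 1.05 g; arabinose 77.16 g; soytone 22.17 g; maltose 74.56 g

Scale factor relative to 1 L: 2.89.
folic acid: 1.49 µmol/L × 441.4 g/mol × 2.89 L ÷ 1000 = 1.90 mg
MOPS: 32.1 mmol/L × 209.3 g/mol × 2.89 L ÷ 1000 = 19.42 g
L-cysteine hydrochloride monohydrate: 2.07 mmol/L × 175.6 g/mol × 2.89 L ÷ 1000 = 1.05 g
arabinose: 26.7 g/L × 2.89 L = 77.16 g
soytone: 7.67 g/L × 2.89 L = 22.17 g
maltose: 25.8 g/L × 2.89 L = 74.56 g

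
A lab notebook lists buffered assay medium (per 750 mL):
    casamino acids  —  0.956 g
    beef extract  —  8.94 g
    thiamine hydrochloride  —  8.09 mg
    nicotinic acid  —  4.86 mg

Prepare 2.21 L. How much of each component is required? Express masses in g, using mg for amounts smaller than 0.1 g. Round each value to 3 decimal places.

casamino acids 2.817 g; beef extract 26.343 g; thiamine hydrochloride 23.839 mg; nicotinic acid 14.321 mg

Scale factor = 2210 mL / 750 mL = 2.94667.
casamino acids: 0.956 g × (2210 mL / 750 mL) = 2.817 g
beef extract: 8.94 g × (2210 mL / 750 mL) = 26.343 g
thiamine hydrochloride: 8.09 mg × (2210 mL / 750 mL) = 23.839 mg
nicotinic acid: 4.86 mg × (2210 mL / 750 mL) = 14.321 mg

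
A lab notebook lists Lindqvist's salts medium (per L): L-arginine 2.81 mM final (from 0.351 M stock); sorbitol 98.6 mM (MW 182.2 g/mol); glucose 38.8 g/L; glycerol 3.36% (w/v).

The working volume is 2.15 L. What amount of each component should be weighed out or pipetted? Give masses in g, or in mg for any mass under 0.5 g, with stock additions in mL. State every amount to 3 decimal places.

Working volume: 2.15 L.
L-arginine: C1V1 = C2V2 → 2.81 mM × 2150 mL ÷ 351 mM = 17.212 mL
sorbitol: 98.6 mmol/L × 182.2 g/mol × 2.15 L ÷ 1000 = 38.625 g
glucose: 38.8 g/L × 2.15 L = 83.420 g
glycerol: 3.36 g per 100 mL × 2150 mL ÷ 100 = 72.240 g

L-arginine 17.212 mL; sorbitol 38.625 g; glucose 83.420 g; glycerol 72.240 g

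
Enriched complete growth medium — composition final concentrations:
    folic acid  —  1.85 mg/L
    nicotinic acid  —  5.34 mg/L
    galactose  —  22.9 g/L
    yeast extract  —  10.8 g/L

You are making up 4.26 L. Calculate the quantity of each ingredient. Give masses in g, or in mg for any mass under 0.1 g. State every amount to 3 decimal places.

folic acid 7.881 mg; nicotinic acid 22.748 mg; galactose 97.554 g; yeast extract 46.008 g

Scale factor relative to 1 L: 4.26.
folic acid: 1.85 mg/L × 4.26 L = 7.881 mg
nicotinic acid: 5.34 mg/L × 4.26 L = 22.748 mg
galactose: 22.9 g/L × 4.26 L = 97.554 g
yeast extract: 10.8 g/L × 4.26 L = 46.008 g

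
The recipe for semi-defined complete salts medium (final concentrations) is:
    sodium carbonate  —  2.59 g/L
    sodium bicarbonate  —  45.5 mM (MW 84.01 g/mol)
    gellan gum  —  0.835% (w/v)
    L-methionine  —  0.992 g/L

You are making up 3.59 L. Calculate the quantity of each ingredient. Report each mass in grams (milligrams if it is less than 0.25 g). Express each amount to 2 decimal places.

sodium carbonate 9.30 g; sodium bicarbonate 13.72 g; gellan gum 29.98 g; L-methionine 3.56 g

Scale factor relative to 1 L: 3.59.
sodium carbonate: 2.59 g/L × 3.59 L = 9.30 g
sodium bicarbonate: 45.5 mmol/L × 84.01 g/mol × 3.59 L ÷ 1000 = 13.72 g
gellan gum: 0.835% w/v = 8.35 g/L → 8.35 × 3.59 L = 29.98 g
L-methionine: 0.992 g/L × 3.59 L = 3.56 g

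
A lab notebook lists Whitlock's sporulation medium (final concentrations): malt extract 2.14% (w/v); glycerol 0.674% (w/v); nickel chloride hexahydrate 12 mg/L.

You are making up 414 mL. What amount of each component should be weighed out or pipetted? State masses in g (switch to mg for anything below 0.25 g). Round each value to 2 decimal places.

Target volume = 414 mL = 0.414 L.
malt extract: 2.14 g per 100 mL × 414 mL ÷ 100 = 8.86 g
glycerol: 0.674% w/v = 6.74 g/L → 6.74 × 0.414 L = 2.79 g
nickel chloride hexahydrate: 12 mg/L × 0.414 L = 4.97 mg

malt extract 8.86 g; glycerol 2.79 g; nickel chloride hexahydrate 4.97 mg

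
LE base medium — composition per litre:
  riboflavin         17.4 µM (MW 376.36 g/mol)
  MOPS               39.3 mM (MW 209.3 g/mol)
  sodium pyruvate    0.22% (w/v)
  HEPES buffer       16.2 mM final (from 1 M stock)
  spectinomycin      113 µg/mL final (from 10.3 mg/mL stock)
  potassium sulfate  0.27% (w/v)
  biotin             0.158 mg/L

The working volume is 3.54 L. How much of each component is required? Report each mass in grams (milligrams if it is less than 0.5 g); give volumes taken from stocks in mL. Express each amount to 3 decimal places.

Working volume: 3.54 L.
riboflavin: 17.4 µmol/L × 376.36 g/mol × 3.54 L ÷ 1000 = 23.182 mg
MOPS: 39.3 mmol/L × 209.3 g/mol × 3.54 L ÷ 1000 = 29.118 g
sodium pyruvate: 0.22 g per 100 mL × 3540 mL ÷ 100 = 7.788 g
HEPES buffer: dilute stock: 16.2 mM × 3540 mL ÷ 1000 mM = 57.348 mL
spectinomycin: C1V1 = C2V2 → 113 µg/mL × 3540 mL ÷ 10300 µg/mL = 38.837 mL
potassium sulfate: 0.27 g per 100 mL × 3540 mL ÷ 100 = 9.558 g
biotin: 0.158 mg/L × 3.54 L = 0.559 mg

riboflavin 23.182 mg; MOPS 29.118 g; sodium pyruvate 7.788 g; HEPES buffer 57.348 mL; spectinomycin 38.837 mL; potassium sulfate 9.558 g; biotin 0.559 mg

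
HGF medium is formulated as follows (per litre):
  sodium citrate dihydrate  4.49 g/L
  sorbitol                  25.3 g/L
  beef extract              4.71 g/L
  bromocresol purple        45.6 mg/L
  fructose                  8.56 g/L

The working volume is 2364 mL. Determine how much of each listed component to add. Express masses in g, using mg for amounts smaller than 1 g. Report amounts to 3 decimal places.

sodium citrate dihydrate 10.614 g; sorbitol 59.809 g; beef extract 11.134 g; bromocresol purple 107.798 mg; fructose 20.236 g

Working volume: 2364 mL = 2.364 L.
sodium citrate dihydrate: 4.49 g/L × 2.364 L = 10.614 g
sorbitol: 25.3 g/L × 2.364 L = 59.809 g
beef extract: 4.71 g/L × 2.364 L = 11.134 g
bromocresol purple: 45.6 mg/L × 2.364 L = 107.798 mg
fructose: 8.56 g/L × 2.364 L = 20.236 g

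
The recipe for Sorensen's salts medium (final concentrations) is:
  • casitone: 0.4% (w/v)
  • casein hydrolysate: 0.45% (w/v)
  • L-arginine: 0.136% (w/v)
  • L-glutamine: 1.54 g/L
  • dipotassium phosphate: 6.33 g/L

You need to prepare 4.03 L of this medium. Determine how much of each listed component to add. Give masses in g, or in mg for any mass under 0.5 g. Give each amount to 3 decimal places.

Working volume: 4.03 L.
casitone: 0.4% w/v = 4 g/L → 4 × 4.03 L = 16.120 g
casein hydrolysate: 0.45% w/v = 4.5 g/L → 4.5 × 4.03 L = 18.135 g
L-arginine: 0.136 g per 100 mL × 4030 mL ÷ 100 = 5.481 g
L-glutamine: 1.54 g/L × 4.03 L = 6.206 g
dipotassium phosphate: 6.33 g/L × 4.03 L = 25.510 g

casitone 16.120 g; casein hydrolysate 18.135 g; L-arginine 5.481 g; L-glutamine 6.206 g; dipotassium phosphate 25.510 g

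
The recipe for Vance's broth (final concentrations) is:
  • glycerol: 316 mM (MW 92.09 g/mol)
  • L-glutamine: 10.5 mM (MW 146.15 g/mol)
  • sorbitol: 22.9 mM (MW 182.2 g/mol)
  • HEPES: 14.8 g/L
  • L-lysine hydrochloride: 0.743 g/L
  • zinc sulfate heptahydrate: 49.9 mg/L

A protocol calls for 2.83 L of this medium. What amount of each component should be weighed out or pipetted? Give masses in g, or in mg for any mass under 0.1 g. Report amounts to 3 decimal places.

glycerol 82.354 g; L-glutamine 4.343 g; sorbitol 11.808 g; HEPES 41.884 g; L-lysine hydrochloride 2.103 g; zinc sulfate heptahydrate 0.141 g

Scale factor relative to 1 L: 2.83.
glycerol: 316 mmol/L × 92.09 g/mol × 2.83 L ÷ 1000 = 82.354 g
L-glutamine: 10.5 mmol/L × 146.15 g/mol × 2.83 L ÷ 1000 = 4.343 g
sorbitol: 22.9 mmol/L × 182.2 g/mol × 2.83 L ÷ 1000 = 11.808 g
HEPES: 14.8 g/L × 2.83 L = 41.884 g
L-lysine hydrochloride: 0.743 g/L × 2.83 L = 2.103 g
zinc sulfate heptahydrate: 49.9 mg/L × 2.83 L = 141.217 mg = 0.141 g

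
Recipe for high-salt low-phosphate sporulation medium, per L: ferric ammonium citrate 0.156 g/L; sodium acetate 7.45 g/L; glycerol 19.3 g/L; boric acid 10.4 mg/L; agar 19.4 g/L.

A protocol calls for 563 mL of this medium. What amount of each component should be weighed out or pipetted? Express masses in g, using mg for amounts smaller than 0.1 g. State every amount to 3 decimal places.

Target volume = 563 mL = 0.563 L.
ferric ammonium citrate: 0.156 g/L × 0.563 L = 0.087828 g = 87.828 mg
sodium acetate: 7.45 g/L × 0.563 L = 4.194 g
glycerol: 19.3 g/L × 0.563 L = 10.866 g
boric acid: 10.4 mg/L × 0.563 L = 5.855 mg
agar: 19.4 g/L × 0.563 L = 10.922 g

ferric ammonium citrate 87.828 mg; sodium acetate 4.194 g; glycerol 10.866 g; boric acid 5.855 mg; agar 10.922 g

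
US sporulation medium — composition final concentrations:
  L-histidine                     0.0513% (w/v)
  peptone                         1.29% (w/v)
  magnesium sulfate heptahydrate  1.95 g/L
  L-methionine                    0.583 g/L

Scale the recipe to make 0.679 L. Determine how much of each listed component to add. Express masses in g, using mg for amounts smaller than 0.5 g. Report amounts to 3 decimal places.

Scale factor relative to 1 L: 0.679.
L-histidine: 0.0513% w/v = 0.513 g/L → 0.513 × 0.679 L = 0.348327 g = 348.327 mg
peptone: 1.29% w/v = 12.9 g/L → 12.9 × 0.679 L = 8.759 g
magnesium sulfate heptahydrate: 1.95 g/L × 0.679 L = 1.324 g
L-methionine: 0.583 g/L × 0.679 L = 0.395857 g = 395.857 mg

L-histidine 348.327 mg; peptone 8.759 g; magnesium sulfate heptahydrate 1.324 g; L-methionine 395.857 mg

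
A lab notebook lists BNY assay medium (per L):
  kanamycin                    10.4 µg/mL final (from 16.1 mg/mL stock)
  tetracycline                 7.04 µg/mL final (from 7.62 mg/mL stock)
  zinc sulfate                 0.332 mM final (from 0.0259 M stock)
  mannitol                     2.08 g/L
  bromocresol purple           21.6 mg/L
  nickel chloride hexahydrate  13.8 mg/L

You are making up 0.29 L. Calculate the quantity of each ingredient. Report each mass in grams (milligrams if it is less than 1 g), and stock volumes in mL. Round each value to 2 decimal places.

Working volume: 0.29 L.
kanamycin: C1V1 = C2V2 → 10.4 µg/mL × 290 mL ÷ 16100 µg/mL = 0.19 mL
tetracycline: V = C2·V2/C1 = 7.04 µg/mL × 290 mL ÷ 7620 µg/mL = 0.27 mL
zinc sulfate: C1V1 = C2V2 → 0.332 mM × 290 mL ÷ 25.9 mM = 3.72 mL
mannitol: 2.08 g/L × 0.29 L = 0.6032 g = 603.20 mg
bromocresol purple: 21.6 mg/L × 0.29 L = 6.26 mg
nickel chloride hexahydrate: 13.8 mg/L × 0.29 L = 4.00 mg

kanamycin 0.19 mL; tetracycline 0.27 mL; zinc sulfate 3.72 mL; mannitol 603.20 mg; bromocresol purple 6.26 mg; nickel chloride hexahydrate 4.00 mg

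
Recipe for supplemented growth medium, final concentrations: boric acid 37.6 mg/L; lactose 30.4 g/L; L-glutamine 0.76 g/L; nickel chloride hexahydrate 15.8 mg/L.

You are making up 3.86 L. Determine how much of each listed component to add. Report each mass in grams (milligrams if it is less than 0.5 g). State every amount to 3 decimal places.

Scale factor relative to 1 L: 3.86.
boric acid: 37.6 mg/L × 3.86 L = 145.136 mg
lactose: 30.4 g/L × 3.86 L = 117.344 g
L-glutamine: 0.76 g/L × 3.86 L = 2.934 g
nickel chloride hexahydrate: 15.8 mg/L × 3.86 L = 60.988 mg

boric acid 145.136 mg; lactose 117.344 g; L-glutamine 2.934 g; nickel chloride hexahydrate 60.988 mg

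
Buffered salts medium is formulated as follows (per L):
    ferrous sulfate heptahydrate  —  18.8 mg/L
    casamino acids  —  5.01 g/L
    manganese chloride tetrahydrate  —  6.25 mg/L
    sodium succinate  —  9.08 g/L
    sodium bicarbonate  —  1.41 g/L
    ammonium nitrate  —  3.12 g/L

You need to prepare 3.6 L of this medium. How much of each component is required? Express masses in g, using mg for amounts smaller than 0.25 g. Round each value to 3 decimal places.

ferrous sulfate heptahydrate 67.680 mg; casamino acids 18.036 g; manganese chloride tetrahydrate 22.500 mg; sodium succinate 32.688 g; sodium bicarbonate 5.076 g; ammonium nitrate 11.232 g

Working volume: 3.6 L.
ferrous sulfate heptahydrate: 18.8 mg/L × 3.6 L = 67.680 mg
casamino acids: 5.01 g/L × 3.6 L = 18.036 g
manganese chloride tetrahydrate: 6.25 mg/L × 3.6 L = 22.500 mg
sodium succinate: 9.08 g/L × 3.6 L = 32.688 g
sodium bicarbonate: 1.41 g/L × 3.6 L = 5.076 g
ammonium nitrate: 3.12 g/L × 3.6 L = 11.232 g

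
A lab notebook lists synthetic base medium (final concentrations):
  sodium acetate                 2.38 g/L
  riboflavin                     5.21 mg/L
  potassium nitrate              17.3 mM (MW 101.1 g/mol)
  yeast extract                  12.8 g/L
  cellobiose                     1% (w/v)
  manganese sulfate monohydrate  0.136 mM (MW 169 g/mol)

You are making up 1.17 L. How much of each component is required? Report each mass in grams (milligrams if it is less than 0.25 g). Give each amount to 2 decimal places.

Scale factor relative to 1 L: 1.17.
sodium acetate: 2.38 g/L × 1.17 L = 2.78 g
riboflavin: 5.21 mg/L × 1.17 L = 6.10 mg
potassium nitrate: 17.3 mmol/L × 101.1 g/mol × 1.17 L ÷ 1000 = 2.05 g
yeast extract: 12.8 g/L × 1.17 L = 14.98 g
cellobiose: 1% w/v = 10 g/L → 10 × 1.17 L = 11.70 g
manganese sulfate monohydrate: 0.136 mmol/L × 169 mg/mmol × 1.17 L = 26.89 mg

sodium acetate 2.78 g; riboflavin 6.10 mg; potassium nitrate 2.05 g; yeast extract 14.98 g; cellobiose 11.70 g; manganese sulfate monohydrate 26.89 mg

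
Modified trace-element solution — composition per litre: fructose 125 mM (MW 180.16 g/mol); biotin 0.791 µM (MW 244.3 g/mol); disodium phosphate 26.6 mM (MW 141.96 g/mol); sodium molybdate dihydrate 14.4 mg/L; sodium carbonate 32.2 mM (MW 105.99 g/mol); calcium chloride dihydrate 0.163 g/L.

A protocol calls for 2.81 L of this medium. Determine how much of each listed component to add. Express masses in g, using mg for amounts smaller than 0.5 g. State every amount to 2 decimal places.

fructose 63.28 g; biotin 0.54 mg; disodium phosphate 10.61 g; sodium molybdate dihydrate 40.46 mg; sodium carbonate 9.59 g; calcium chloride dihydrate 458.03 mg

Working volume: 2.81 L.
fructose: 125 mmol/L × 180.16 g/mol × 2.81 L ÷ 1000 = 63.28 g
biotin: 0.791 µmol/L × 244.3 g/mol × 2.81 L ÷ 1000 = 0.54 mg
disodium phosphate: 26.6 mmol/L × 141.96 g/mol × 2.81 L ÷ 1000 = 10.61 g
sodium molybdate dihydrate: 14.4 mg/L × 2.81 L = 40.46 mg
sodium carbonate: 32.2 mmol/L × 105.99 g/mol × 2.81 L ÷ 1000 = 9.59 g
calcium chloride dihydrate: 0.163 g/L × 2.81 L = 0.45803 g = 458.03 mg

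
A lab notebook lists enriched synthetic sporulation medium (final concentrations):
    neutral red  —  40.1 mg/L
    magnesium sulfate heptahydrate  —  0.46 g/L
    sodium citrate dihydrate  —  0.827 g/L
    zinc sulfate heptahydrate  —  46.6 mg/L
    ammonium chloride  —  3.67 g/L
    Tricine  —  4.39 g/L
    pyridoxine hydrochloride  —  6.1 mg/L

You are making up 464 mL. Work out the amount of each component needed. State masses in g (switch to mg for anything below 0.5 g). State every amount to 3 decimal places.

Working volume: 464 mL = 0.464 L.
neutral red: 40.1 mg/L × 0.464 L = 18.606 mg
magnesium sulfate heptahydrate: 0.46 g/L × 0.464 L = 0.21344 g = 213.440 mg
sodium citrate dihydrate: 0.827 g/L × 0.464 L = 0.383728 g = 383.728 mg
zinc sulfate heptahydrate: 46.6 mg/L × 0.464 L = 21.622 mg
ammonium chloride: 3.67 g/L × 0.464 L = 1.703 g
Tricine: 4.39 g/L × 0.464 L = 2.037 g
pyridoxine hydrochloride: 6.1 mg/L × 0.464 L = 2.830 mg

neutral red 18.606 mg; magnesium sulfate heptahydrate 213.440 mg; sodium citrate dihydrate 383.728 mg; zinc sulfate heptahydrate 21.622 mg; ammonium chloride 1.703 g; Tricine 2.037 g; pyridoxine hydrochloride 2.830 mg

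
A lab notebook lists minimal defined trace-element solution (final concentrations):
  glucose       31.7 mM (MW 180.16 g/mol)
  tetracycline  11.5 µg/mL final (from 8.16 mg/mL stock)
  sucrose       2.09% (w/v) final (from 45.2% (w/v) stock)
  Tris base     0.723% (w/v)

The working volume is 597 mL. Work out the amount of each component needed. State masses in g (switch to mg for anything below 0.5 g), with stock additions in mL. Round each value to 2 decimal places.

glucose 3.41 g; tetracycline 0.84 mL; sucrose 27.60 mL; Tris base 4.32 g

Target volume = 597 mL = 0.597 L.
glucose: 31.7 mmol/L × 180.16 g/mol × 0.597 L ÷ 1000 = 3.41 g
tetracycline: C1V1 = C2V2 → 11.5 µg/mL × 597 mL ÷ 8160 µg/mL = 0.84 mL
sucrose: dilute stock: 2.09% ÷ 45.2% × 597 mL = 27.60 mL
Tris base: 0.723 g per 100 mL × 597 mL ÷ 100 = 4.32 g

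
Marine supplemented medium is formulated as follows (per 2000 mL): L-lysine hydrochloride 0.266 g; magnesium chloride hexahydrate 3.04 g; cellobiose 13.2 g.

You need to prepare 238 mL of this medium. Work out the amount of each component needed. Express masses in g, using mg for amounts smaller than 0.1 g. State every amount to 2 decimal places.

Scale factor = 238 mL / 2000 mL = 0.119.
L-lysine hydrochloride: 0.266 g × (238 mL / 2000 mL) = 0.031654 g = 31.65 mg
magnesium chloride hexahydrate: 3.04 g × (238 mL / 2000 mL) = 0.36 g
cellobiose: 13.2 g × (238 mL / 2000 mL) = 1.57 g

L-lysine hydrochloride 31.65 mg; magnesium chloride hexahydrate 0.36 g; cellobiose 1.57 g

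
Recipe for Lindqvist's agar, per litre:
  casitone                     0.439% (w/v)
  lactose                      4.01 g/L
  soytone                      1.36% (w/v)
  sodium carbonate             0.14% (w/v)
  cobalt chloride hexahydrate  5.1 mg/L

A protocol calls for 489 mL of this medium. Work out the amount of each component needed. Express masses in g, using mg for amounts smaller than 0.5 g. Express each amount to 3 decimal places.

Working volume: 489 mL = 0.489 L.
casitone: 0.439% w/v = 4.39 g/L → 4.39 × 0.489 L = 2.147 g
lactose: 4.01 g/L × 0.489 L = 1.961 g
soytone: 1.36 g per 100 mL × 489 mL ÷ 100 = 6.650 g
sodium carbonate: 0.14 g per 100 mL × 489 mL ÷ 100 = 0.685 g
cobalt chloride hexahydrate: 5.1 mg/L × 0.489 L = 2.494 mg

casitone 2.147 g; lactose 1.961 g; soytone 6.650 g; sodium carbonate 0.685 g; cobalt chloride hexahydrate 2.494 mg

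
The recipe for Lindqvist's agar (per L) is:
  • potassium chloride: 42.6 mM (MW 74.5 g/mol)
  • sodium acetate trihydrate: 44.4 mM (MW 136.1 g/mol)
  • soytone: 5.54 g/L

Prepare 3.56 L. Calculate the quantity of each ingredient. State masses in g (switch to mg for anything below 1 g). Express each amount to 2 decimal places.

Working volume: 3.56 L.
potassium chloride: 42.6 mmol/L × 74.5 g/mol × 3.56 L ÷ 1000 = 11.30 g
sodium acetate trihydrate: 44.4 mmol/L × 136.1 g/mol × 3.56 L ÷ 1000 = 21.51 g
soytone: 5.54 g/L × 3.56 L = 19.72 g

potassium chloride 11.30 g; sodium acetate trihydrate 21.51 g; soytone 19.72 g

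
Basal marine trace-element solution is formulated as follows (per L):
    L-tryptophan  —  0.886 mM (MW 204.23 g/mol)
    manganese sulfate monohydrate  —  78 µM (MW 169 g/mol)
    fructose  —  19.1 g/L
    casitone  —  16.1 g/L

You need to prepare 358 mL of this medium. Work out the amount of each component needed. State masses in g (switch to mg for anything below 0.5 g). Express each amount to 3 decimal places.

L-tryptophan 64.779 mg; manganese sulfate monohydrate 4.719 mg; fructose 6.838 g; casitone 5.764 g

Target volume = 358 mL = 0.358 L.
L-tryptophan: 0.886 mmol/L × 204.23 mg/mmol × 0.358 L = 64.779 mg
manganese sulfate monohydrate: 78 µmol/L × 169 g/mol × 0.358 L ÷ 1000 = 4.719 mg
fructose: 19.1 g/L × 0.358 L = 6.838 g
casitone: 16.1 g/L × 0.358 L = 5.764 g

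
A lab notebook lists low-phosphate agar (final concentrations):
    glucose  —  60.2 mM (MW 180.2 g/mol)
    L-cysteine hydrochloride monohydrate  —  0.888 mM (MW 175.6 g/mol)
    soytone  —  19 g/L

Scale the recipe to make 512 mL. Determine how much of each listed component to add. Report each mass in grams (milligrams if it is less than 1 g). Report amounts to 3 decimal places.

glucose 5.554 g; L-cysteine hydrochloride monohydrate 79.838 mg; soytone 9.728 g

Working volume: 512 mL = 0.512 L.
glucose: 60.2 mmol/L × 180.2 g/mol × 0.512 L ÷ 1000 = 5.554 g
L-cysteine hydrochloride monohydrate: 0.888 mmol/L × 175.6 mg/mmol × 0.512 L = 79.838 mg
soytone: 19 g/L × 0.512 L = 9.728 g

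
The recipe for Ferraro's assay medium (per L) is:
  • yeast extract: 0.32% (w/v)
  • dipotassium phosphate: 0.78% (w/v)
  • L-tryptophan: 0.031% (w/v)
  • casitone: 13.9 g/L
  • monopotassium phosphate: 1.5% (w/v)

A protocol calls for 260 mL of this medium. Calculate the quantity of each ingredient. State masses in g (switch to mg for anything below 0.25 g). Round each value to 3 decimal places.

yeast extract 0.832 g; dipotassium phosphate 2.028 g; L-tryptophan 80.600 mg; casitone 3.614 g; monopotassium phosphate 3.900 g

Target volume = 260 mL = 0.26 L.
yeast extract: 0.32% w/v = 3.2 g/L → 3.2 × 0.26 L = 0.832 g
dipotassium phosphate: 0.78 g per 100 mL × 260 mL ÷ 100 = 2.028 g
L-tryptophan: 0.031% w/v = 0.31 g/L → 0.31 × 0.26 L = 0.0806 g = 80.600 mg
casitone: 13.9 g/L × 0.26 L = 3.614 g
monopotassium phosphate: 1.5% w/v = 15 g/L → 15 × 0.26 L = 3.900 g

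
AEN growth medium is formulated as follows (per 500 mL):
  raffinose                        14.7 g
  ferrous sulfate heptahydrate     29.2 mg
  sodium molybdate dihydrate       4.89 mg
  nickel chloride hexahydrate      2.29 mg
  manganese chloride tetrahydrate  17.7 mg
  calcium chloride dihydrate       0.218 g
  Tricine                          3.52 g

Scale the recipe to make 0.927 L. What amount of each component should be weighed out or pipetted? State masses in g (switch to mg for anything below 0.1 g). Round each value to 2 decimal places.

Scale factor = 927 mL / 500 mL = 1.854.
raffinose: 14.7 g × (927 mL / 500 mL) = 27.25 g
ferrous sulfate heptahydrate: 29.2 mg × (927 mL / 500 mL) = 54.14 mg
sodium molybdate dihydrate: 4.89 mg × (927 mL / 500 mL) = 9.07 mg
nickel chloride hexahydrate: 2.29 mg × (927 mL / 500 mL) = 4.25 mg
manganese chloride tetrahydrate: 17.7 mg × (927 mL / 500 mL) = 32.82 mg
calcium chloride dihydrate: 0.218 g × (927 mL / 500 mL) = 0.40 g
Tricine: 3.52 g × (927 mL / 500 mL) = 6.53 g

raffinose 27.25 g; ferrous sulfate heptahydrate 54.14 mg; sodium molybdate dihydrate 9.07 mg; nickel chloride hexahydrate 4.25 mg; manganese chloride tetrahydrate 32.82 mg; calcium chloride dihydrate 0.40 g; Tricine 6.53 g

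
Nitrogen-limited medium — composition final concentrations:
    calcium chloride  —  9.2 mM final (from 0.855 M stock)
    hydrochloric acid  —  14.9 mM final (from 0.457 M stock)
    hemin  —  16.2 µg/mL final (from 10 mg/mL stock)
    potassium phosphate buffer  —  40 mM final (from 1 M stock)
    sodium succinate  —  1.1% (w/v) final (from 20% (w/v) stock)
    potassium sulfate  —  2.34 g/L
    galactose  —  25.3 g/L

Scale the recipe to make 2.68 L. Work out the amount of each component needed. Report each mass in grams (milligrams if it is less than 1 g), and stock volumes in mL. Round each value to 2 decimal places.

calcium chloride 28.84 mL; hydrochloric acid 87.38 mL; hemin 4.34 mL; potassium phosphate buffer 107.20 mL; sodium succinate 147.40 mL; potassium sulfate 6.27 g; galactose 67.80 g

Scale factor relative to 1 L: 2.68.
calcium chloride: C1V1 = C2V2 → 9.2 mM × 2680 mL ÷ 855 mM = 28.84 mL
hydrochloric acid: dilute stock: 14.9 mM × 2680 mL ÷ 457 mM = 87.38 mL
hemin: dilute stock: 16.2 µg/mL × 2680 mL ÷ 10000 µg/mL = 4.34 mL
potassium phosphate buffer: C1V1 = C2V2 → 40 mM × 2680 mL ÷ 1000 mM = 107.20 mL
sodium succinate: dilute stock: 1.1% ÷ 20% × 2680 mL = 147.40 mL
potassium sulfate: 2.34 g/L × 2.68 L = 6.27 g
galactose: 25.3 g/L × 2.68 L = 67.80 g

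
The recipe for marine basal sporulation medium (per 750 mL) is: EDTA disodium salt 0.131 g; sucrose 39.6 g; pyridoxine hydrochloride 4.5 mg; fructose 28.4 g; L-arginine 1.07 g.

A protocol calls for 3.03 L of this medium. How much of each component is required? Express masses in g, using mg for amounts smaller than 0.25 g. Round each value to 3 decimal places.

EDTA disodium salt 0.529 g; sucrose 159.984 g; pyridoxine hydrochloride 18.180 mg; fructose 114.736 g; L-arginine 4.323 g

Ratio of target to recipe volume: 3030 / 750 = 4.04.
EDTA disodium salt: 0.131 g × (3030 mL / 750 mL) = 0.529 g
sucrose: 39.6 g × (3030 mL / 750 mL) = 159.984 g
pyridoxine hydrochloride: 4.5 mg × (3030 mL / 750 mL) = 18.180 mg
fructose: 28.4 g × (3030 mL / 750 mL) = 114.736 g
L-arginine: 1.07 g × (3030 mL / 750 mL) = 4.323 g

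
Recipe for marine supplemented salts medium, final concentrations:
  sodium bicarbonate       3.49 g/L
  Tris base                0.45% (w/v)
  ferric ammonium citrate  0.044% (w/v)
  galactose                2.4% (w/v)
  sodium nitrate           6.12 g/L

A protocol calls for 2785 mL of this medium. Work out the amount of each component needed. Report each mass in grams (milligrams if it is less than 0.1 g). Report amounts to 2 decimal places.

sodium bicarbonate 9.72 g; Tris base 12.53 g; ferric ammonium citrate 1.23 g; galactose 66.84 g; sodium nitrate 17.04 g

Target volume = 2785 mL = 2.785 L.
sodium bicarbonate: 3.49 g/L × 2.785 L = 9.72 g
Tris base: 0.45 g per 100 mL × 2785 mL ÷ 100 = 12.53 g
ferric ammonium citrate: 0.044 g per 100 mL × 2785 mL ÷ 100 = 1.23 g
galactose: 2.4 g per 100 mL × 2785 mL ÷ 100 = 66.84 g
sodium nitrate: 6.12 g/L × 2.785 L = 17.04 g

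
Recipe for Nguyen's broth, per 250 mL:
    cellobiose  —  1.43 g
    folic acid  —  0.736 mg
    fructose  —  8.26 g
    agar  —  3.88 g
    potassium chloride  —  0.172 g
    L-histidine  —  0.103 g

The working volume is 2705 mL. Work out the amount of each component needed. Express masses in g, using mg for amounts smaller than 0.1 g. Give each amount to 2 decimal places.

cellobiose 15.47 g; folic acid 7.96 mg; fructose 89.37 g; agar 41.98 g; potassium chloride 1.86 g; L-histidine 1.11 g

Ratio of target to recipe volume: 2705 / 250 = 10.82.
cellobiose: 1.43 g × (2705 mL / 250 mL) = 15.47 g
folic acid: 0.736 mg × (2705 mL / 250 mL) = 7.96 mg
fructose: 8.26 g × (2705 mL / 250 mL) = 89.37 g
agar: 3.88 g × (2705 mL / 250 mL) = 41.98 g
potassium chloride: 0.172 g × (2705 mL / 250 mL) = 1.86 g
L-histidine: 0.103 g × (2705 mL / 250 mL) = 1.11 g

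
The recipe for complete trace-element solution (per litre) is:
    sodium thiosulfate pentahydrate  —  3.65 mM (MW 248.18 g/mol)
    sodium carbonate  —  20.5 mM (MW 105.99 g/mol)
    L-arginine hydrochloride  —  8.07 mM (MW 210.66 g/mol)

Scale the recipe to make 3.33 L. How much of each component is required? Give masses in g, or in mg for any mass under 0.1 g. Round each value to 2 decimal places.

sodium thiosulfate pentahydrate 3.02 g; sodium carbonate 7.24 g; L-arginine hydrochloride 5.66 g

Scale factor relative to 1 L: 3.33.
sodium thiosulfate pentahydrate: 3.65 mmol/L × 248.18 g/mol × 3.33 L ÷ 1000 = 3.02 g
sodium carbonate: 20.5 mmol/L × 105.99 g/mol × 3.33 L ÷ 1000 = 7.24 g
L-arginine hydrochloride: 8.07 mmol/L × 210.66 g/mol × 3.33 L ÷ 1000 = 5.66 g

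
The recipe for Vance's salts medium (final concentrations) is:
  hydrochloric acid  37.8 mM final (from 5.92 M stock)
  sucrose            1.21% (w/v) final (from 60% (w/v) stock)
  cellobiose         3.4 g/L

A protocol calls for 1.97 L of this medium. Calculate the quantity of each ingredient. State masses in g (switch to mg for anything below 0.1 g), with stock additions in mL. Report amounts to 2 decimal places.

hydrochloric acid 12.58 mL; sucrose 39.73 mL; cellobiose 6.70 g

Working volume: 1.97 L.
hydrochloric acid: C1V1 = C2V2 → 37.8 mM × 1970 mL ÷ 5920 mM = 12.58 mL
sucrose: C1V1 = C2V2 → 1.21% ÷ 60% × 1970 mL = 39.73 mL
cellobiose: 3.4 g/L × 1.97 L = 6.70 g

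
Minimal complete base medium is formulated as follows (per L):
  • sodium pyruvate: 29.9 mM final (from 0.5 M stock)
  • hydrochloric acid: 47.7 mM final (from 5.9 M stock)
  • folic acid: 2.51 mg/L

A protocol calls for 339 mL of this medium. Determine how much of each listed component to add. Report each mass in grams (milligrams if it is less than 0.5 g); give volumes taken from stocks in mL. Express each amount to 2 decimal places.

sodium pyruvate 20.27 mL; hydrochloric acid 2.74 mL; folic acid 0.85 mg

Scale factor relative to 1 L: 0.339.
sodium pyruvate: V = C2·V2/C1 = 29.9 mM × 339 mL ÷ 500 mM = 20.27 mL
hydrochloric acid: dilute stock: 47.7 mM × 339 mL ÷ 5900 mM = 2.74 mL
folic acid: 2.51 mg/L × 0.339 L = 0.85 mg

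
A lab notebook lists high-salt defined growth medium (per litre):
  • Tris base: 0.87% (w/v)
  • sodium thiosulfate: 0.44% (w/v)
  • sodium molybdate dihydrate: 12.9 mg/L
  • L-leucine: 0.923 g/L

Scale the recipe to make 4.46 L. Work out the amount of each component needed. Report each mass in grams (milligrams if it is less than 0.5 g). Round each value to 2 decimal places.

Working volume: 4.46 L.
Tris base: 0.87% w/v = 8.7 g/L → 8.7 × 4.46 L = 38.80 g
sodium thiosulfate: 0.44 g per 100 mL × 4460 mL ÷ 100 = 19.62 g
sodium molybdate dihydrate: 12.9 mg/L × 4.46 L = 57.53 mg
L-leucine: 0.923 g/L × 4.46 L = 4.12 g

Tris base 38.80 g; sodium thiosulfate 19.62 g; sodium molybdate dihydrate 57.53 mg; L-leucine 4.12 g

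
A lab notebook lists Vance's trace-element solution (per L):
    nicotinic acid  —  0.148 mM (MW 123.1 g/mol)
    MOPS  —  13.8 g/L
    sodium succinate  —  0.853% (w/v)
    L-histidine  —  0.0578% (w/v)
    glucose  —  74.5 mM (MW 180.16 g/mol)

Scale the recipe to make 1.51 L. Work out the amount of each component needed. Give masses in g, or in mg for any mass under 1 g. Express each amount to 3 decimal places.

Working volume: 1.51 L.
nicotinic acid: 0.148 mmol/L × 123.1 mg/mmol × 1.51 L = 27.510 mg
MOPS: 13.8 g/L × 1.51 L = 20.838 g
sodium succinate: 0.853% w/v = 8.53 g/L → 8.53 × 1.51 L = 12.880 g
L-histidine: 0.0578% w/v = 0.578 g/L → 0.578 × 1.51 L = 0.87278 g = 872.780 mg
glucose: 74.5 mmol/L × 180.16 g/mol × 1.51 L ÷ 1000 = 20.267 g

nicotinic acid 27.510 mg; MOPS 20.838 g; sodium succinate 12.880 g; L-histidine 872.780 mg; glucose 20.267 g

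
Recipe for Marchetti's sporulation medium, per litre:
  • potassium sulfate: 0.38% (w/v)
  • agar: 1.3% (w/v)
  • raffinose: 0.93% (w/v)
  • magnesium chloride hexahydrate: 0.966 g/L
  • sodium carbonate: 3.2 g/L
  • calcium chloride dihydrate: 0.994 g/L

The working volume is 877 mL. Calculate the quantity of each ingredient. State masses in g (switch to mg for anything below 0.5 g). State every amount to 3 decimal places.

Scale factor relative to 1 L: 0.877.
potassium sulfate: 0.38 g per 100 mL × 877 mL ÷ 100 = 3.333 g
agar: 1.3% w/v = 13 g/L → 13 × 0.877 L = 11.401 g
raffinose: 0.93 g per 100 mL × 877 mL ÷ 100 = 8.156 g
magnesium chloride hexahydrate: 0.966 g/L × 0.877 L = 0.847 g
sodium carbonate: 3.2 g/L × 0.877 L = 2.806 g
calcium chloride dihydrate: 0.994 g/L × 0.877 L = 0.872 g

potassium sulfate 3.333 g; agar 11.401 g; raffinose 8.156 g; magnesium chloride hexahydrate 0.847 g; sodium carbonate 2.806 g; calcium chloride dihydrate 0.872 g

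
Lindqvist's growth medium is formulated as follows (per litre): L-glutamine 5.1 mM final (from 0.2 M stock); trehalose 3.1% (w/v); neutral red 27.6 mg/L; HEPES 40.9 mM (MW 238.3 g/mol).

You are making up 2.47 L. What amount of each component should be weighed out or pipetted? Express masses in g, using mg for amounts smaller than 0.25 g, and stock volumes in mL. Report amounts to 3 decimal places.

Working volume: 2.47 L.
L-glutamine: dilute stock: 5.1 mM × 2470 mL ÷ 200 mM = 62.985 mL
trehalose: 3.1 g per 100 mL × 2470 mL ÷ 100 = 76.570 g
neutral red: 27.6 mg/L × 2.47 L = 68.172 mg
HEPES: 40.9 mmol/L × 238.3 g/mol × 2.47 L ÷ 1000 = 24.074 g

L-glutamine 62.985 mL; trehalose 76.570 g; neutral red 68.172 mg; HEPES 24.074 g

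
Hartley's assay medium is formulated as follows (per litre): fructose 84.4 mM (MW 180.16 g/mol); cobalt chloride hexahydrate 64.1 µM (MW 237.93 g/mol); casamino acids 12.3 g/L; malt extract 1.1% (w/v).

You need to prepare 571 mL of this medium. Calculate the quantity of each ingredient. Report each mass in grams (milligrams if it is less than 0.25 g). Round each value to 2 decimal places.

fructose 8.68 g; cobalt chloride hexahydrate 8.71 mg; casamino acids 7.02 g; malt extract 6.28 g

Scale factor relative to 1 L: 0.571.
fructose: 84.4 mmol/L × 180.16 g/mol × 0.571 L ÷ 1000 = 8.68 g
cobalt chloride hexahydrate: 64.1 µmol/L × 237.93 g/mol × 0.571 L ÷ 1000 = 8.71 mg
casamino acids: 12.3 g/L × 0.571 L = 7.02 g
malt extract: 1.1 g per 100 mL × 571 mL ÷ 100 = 6.28 g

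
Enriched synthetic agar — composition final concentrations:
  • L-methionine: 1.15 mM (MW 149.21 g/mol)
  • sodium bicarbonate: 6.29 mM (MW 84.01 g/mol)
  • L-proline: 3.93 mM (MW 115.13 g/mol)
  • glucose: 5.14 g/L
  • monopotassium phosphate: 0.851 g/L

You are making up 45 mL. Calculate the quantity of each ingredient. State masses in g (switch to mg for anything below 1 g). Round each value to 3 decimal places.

Target volume = 45 mL = 0.045 L.
L-methionine: 1.15 mmol/L × 149.21 mg/mmol × 0.045 L = 7.722 mg
sodium bicarbonate: 6.29 mmol/L × 84.01 mg/mmol × 0.045 L = 23.779 mg
L-proline: 3.93 mmol/L × 115.13 mg/mmol × 0.045 L = 20.361 mg
glucose: 5.14 g/L × 0.045 L = 0.2313 g = 231.300 mg
monopotassium phosphate: 0.851 g/L × 0.045 L = 0.038295 g = 38.295 mg

L-methionine 7.722 mg; sodium bicarbonate 23.779 mg; L-proline 20.361 mg; glucose 231.300 mg; monopotassium phosphate 38.295 mg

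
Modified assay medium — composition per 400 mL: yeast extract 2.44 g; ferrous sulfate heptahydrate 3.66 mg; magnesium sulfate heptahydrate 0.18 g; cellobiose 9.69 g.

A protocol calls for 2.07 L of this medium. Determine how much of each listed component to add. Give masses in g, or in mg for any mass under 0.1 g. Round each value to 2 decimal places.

Ratio of target to recipe volume: 2070 / 400 = 5.175.
yeast extract: 2.44 g × (2070 mL / 400 mL) = 12.63 g
ferrous sulfate heptahydrate: 3.66 mg × (2070 mL / 400 mL) = 18.94 mg
magnesium sulfate heptahydrate: 0.18 g × (2070 mL / 400 mL) = 0.93 g
cellobiose: 9.69 g × (2070 mL / 400 mL) = 50.15 g

yeast extract 12.63 g; ferrous sulfate heptahydrate 18.94 mg; magnesium sulfate heptahydrate 0.93 g; cellobiose 50.15 g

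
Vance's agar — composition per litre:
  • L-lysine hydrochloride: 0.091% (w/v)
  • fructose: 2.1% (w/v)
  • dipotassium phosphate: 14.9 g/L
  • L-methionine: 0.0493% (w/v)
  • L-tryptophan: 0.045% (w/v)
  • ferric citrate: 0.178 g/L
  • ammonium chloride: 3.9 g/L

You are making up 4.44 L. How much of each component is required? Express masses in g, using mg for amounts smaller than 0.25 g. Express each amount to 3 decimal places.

L-lysine hydrochloride 4.040 g; fructose 93.240 g; dipotassium phosphate 66.156 g; L-methionine 2.189 g; L-tryptophan 1.998 g; ferric citrate 0.790 g; ammonium chloride 17.316 g

Scale factor relative to 1 L: 4.44.
L-lysine hydrochloride: 0.091 g per 100 mL × 4440 mL ÷ 100 = 4.040 g
fructose: 2.1% w/v = 21 g/L → 21 × 4.44 L = 93.240 g
dipotassium phosphate: 14.9 g/L × 4.44 L = 66.156 g
L-methionine: 0.0493 g per 100 mL × 4440 mL ÷ 100 = 2.189 g
L-tryptophan: 0.045% w/v = 0.45 g/L → 0.45 × 4.44 L = 1.998 g
ferric citrate: 0.178 g/L × 4.44 L = 0.790 g
ammonium chloride: 3.9 g/L × 4.44 L = 17.316 g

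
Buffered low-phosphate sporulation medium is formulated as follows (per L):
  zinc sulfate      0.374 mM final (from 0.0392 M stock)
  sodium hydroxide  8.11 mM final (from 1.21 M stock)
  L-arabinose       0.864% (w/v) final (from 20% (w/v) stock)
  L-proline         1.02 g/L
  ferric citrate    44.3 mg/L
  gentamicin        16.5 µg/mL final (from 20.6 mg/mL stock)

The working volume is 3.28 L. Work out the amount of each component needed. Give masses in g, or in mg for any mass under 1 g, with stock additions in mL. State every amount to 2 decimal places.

zinc sulfate 31.29 mL; sodium hydroxide 21.98 mL; L-arabinose 141.70 mL; L-proline 3.35 g; ferric citrate 145.30 mg; gentamicin 2.63 mL

Working volume: 3.28 L.
zinc sulfate: dilute stock: 0.374 mM × 3280 mL ÷ 39.2 mM = 31.29 mL
sodium hydroxide: dilute stock: 8.11 mM × 3280 mL ÷ 1210 mM = 21.98 mL
L-arabinose: C1V1 = C2V2 → 0.864% ÷ 20% × 3280 mL = 141.70 mL
L-proline: 1.02 g/L × 3.28 L = 3.35 g
ferric citrate: 44.3 mg/L × 3.28 L = 145.30 mg
gentamicin: V = C2·V2/C1 = 16.5 µg/mL × 3280 mL ÷ 20600 µg/mL = 2.63 mL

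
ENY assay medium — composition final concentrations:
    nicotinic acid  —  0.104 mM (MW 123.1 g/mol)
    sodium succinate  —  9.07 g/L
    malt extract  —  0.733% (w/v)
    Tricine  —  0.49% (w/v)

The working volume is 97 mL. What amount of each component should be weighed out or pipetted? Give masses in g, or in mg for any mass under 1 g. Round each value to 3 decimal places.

nicotinic acid 1.242 mg; sodium succinate 879.790 mg; malt extract 711.010 mg; Tricine 475.300 mg

Target volume = 97 mL = 0.097 L.
nicotinic acid: 0.104 mmol/L × 123.1 mg/mmol × 0.097 L = 1.242 mg
sodium succinate: 9.07 g/L × 0.097 L = 0.87979 g = 879.790 mg
malt extract: 0.733% w/v = 7.33 g/L → 7.33 × 0.097 L = 0.71101 g = 711.010 mg
Tricine: 0.49 g per 100 mL × 97 mL ÷ 100 = 0.4753 g = 475.300 mg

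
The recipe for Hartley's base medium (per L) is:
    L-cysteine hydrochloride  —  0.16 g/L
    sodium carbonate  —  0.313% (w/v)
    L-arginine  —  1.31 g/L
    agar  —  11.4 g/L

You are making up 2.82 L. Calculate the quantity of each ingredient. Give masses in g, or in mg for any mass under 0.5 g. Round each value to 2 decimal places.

Working volume: 2.82 L.
L-cysteine hydrochloride: 0.16 g/L × 2.82 L = 0.4512 g = 451.20 mg
sodium carbonate: 0.313% w/v = 3.13 g/L → 3.13 × 2.82 L = 8.83 g
L-arginine: 1.31 g/L × 2.82 L = 3.69 g
agar: 11.4 g/L × 2.82 L = 32.15 g

L-cysteine hydrochloride 451.20 mg; sodium carbonate 8.83 g; L-arginine 3.69 g; agar 32.15 g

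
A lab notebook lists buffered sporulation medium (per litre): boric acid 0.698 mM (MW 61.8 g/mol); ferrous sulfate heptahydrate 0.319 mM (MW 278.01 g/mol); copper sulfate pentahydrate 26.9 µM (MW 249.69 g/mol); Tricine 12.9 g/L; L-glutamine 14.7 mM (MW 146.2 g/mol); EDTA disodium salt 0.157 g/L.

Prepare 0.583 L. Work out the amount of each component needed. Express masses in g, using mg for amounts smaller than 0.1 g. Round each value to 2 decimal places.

boric acid 25.15 mg; ferrous sulfate heptahydrate 51.70 mg; copper sulfate pentahydrate 3.92 mg; Tricine 7.52 g; L-glutamine 1.25 g; EDTA disodium salt 91.53 mg

Working volume: 0.583 L.
boric acid: 0.698 mmol/L × 61.8 mg/mmol × 0.583 L = 25.15 mg
ferrous sulfate heptahydrate: 0.319 mmol/L × 278.01 mg/mmol × 0.583 L = 51.70 mg
copper sulfate pentahydrate: 26.9 µmol/L × 249.69 g/mol × 0.583 L ÷ 1000 = 3.92 mg
Tricine: 12.9 g/L × 0.583 L = 7.52 g
L-glutamine: 14.7 mmol/L × 146.2 g/mol × 0.583 L ÷ 1000 = 1.25 g
EDTA disodium salt: 0.157 g/L × 0.583 L = 0.091531 g = 91.53 mg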